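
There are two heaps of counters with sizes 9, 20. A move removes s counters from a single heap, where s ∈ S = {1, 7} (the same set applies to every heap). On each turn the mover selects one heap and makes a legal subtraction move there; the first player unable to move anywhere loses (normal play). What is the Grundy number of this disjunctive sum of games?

1

All heaps use S = {1, 7}:
G(0) = 0
G(1) = mex{0} = 1
G(2) = mex{1} = 0
G(3) = mex{0} = 1
G(4) = mex{1} = 0
G(5) = mex{0} = 1
G(6) = mex{1} = 0
G(7) = mex{0,0} = 1
G(8) = mex{1,1} = 0
G(9) = mex{0,0} = 1
G(10) = mex{1,1} = 0
G(11) = mex{0,0} = 1
G(12) = mex{1,1} = 0
G(13) = mex{0,0} = 1
G(14) = mex{1,1} = 0
G(15) = mex{0,0} = 1
G(16) = mex{1,1} = 0
G(17) = mex{0,0} = 1
G(18) = mex{1,1} = 0
G(19) = mex{0,0} = 1
G(20) = mex{1,1} = 0
Heap A: G(9) = 1.
Heap B: G(20) = 0.
Combined Grundy value = 1 ⊕ 0 = 1.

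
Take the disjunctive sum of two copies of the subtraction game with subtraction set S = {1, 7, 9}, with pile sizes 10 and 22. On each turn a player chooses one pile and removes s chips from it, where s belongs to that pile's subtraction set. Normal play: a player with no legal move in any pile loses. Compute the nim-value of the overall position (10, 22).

0

All piles use S = {1, 7, 9}:
G(0) = 0
G(1) = mex{0} = 1
G(2) = mex{1} = 0
G(3) = mex{0} = 1
G(4) = mex{1} = 0
G(5) = mex{0} = 1
G(6) = mex{1} = 0
G(7) = mex{0,0} = 1
G(8) = mex{1,1} = 0
G(9) = mex{0,0,0} = 1
G(10) = mex{1,1,1} = 0
G(11) = mex{0,0,0} = 1
G(12) = mex{1,1,1} = 0
G(13) = mex{0,0,0} = 1
G(14) = mex{1,1,1} = 0
G(15) = mex{0,0,0} = 1
G(16) = mex{1,1,1} = 0
G(17) = mex{0,0,0} = 1
G(18) = mex{1,1,1} = 0
G(19) = mex{0,0,0} = 1
G(20) = mex{1,1,1} = 0
G(21) = mex{0,0,0} = 1
G(22) = mex{1,1,1} = 0
Pile A: G(10) = 0.
Pile B: G(22) = 0.
Combined Grundy value = 0 ⊕ 0 = 0.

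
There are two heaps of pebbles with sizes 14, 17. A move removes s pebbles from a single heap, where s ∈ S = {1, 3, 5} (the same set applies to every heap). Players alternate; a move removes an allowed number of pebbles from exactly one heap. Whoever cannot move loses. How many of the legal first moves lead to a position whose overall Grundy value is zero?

All heaps use S = {1, 3, 5}:
G(0) = 0
G(1) = mex{0} = 1
G(2) = mex{1} = 0
G(3) = mex{0,0} = 1
G(4) = mex{1,1} = 0
G(5) = mex{0,0,0} = 1
G(6) = mex{1,1,1} = 0
G(7) = mex{0,0,0} = 1
G(8) = mex{1,1,1} = 0
G(9) = mex{0,0,0} = 1
G(10) = mex{1,1,1} = 0
G(11) = mex{0,0,0} = 1
G(12) = mex{1,1,1} = 0
G(13) = mex{0,0,0} = 1
G(14) = mex{1,1,1} = 0
G(15) = mex{0,0,0} = 1
G(16) = mex{1,1,1} = 0
G(17) = mex{0,0,0} = 1
Heap A: G(14) = 0.
Heap B: G(17) = 1.
Combined Grundy value = 0 ⊕ 1 = 1.
A winning move leaves total XOR = 0, i.e. changes one component's Grundy value g to g ⊕ X where X is the current total.
Heap A: need g' = 0⊕1 = 1. Options: 14−1→G=1, 14−3→G=1, 14−5→G=1. Hits: 3.
Heap B: need g' = 1⊕1 = 0. Options: 17−1→G=0, 17−3→G=0, 17−5→G=0. Hits: 3.

6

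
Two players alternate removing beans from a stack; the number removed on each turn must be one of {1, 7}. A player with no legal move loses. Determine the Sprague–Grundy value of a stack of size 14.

0

G(0) = 0
G(1) = mex{0} = 1
G(2) = mex{1} = 0
G(3) = mex{0} = 1
G(4) = mex{1} = 0
G(5) = mex{0} = 1
G(6) = mex{1} = 0
G(7) = mex{0,0} = 1
G(8) = mex{1,1} = 0
G(9) = mex{0,0} = 1
G(10) = mex{1,1} = 0
G(11) = mex{0,0} = 1
G(12) = mex{1,1} = 0
G(13) = mex{0,0} = 1
G(14) = mex{1,1} = 0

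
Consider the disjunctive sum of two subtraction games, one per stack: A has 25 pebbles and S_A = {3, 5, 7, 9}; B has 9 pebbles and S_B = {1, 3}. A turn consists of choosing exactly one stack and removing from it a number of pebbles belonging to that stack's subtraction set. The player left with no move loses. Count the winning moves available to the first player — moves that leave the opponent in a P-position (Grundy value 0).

Stack A, S = {3, 5, 7, 9}:
n :  0  1  2  3  4  5  6  7  8  9 10 11 12 13 14 15 16 17 18 19 20 21 22 23 24 25
G :  0  0  0  1  1  1  2  2  2  3  3  3  0  0  0  1  1  1  2  2  2  3  3  3  0  0
G_A(25) = 0.
Stack B, S = {1, 3}:
n : 0 1 2 3 4 5 6 7 8 9
G : 0 1 0 1 0 1 0 1 0 1
G_B(9) = 1.
Combined Grundy value = 0 ⊕ 1 = 1.
A winning move leaves total XOR = 0, i.e. changes one component's Grundy value g to g ⊕ X where X is the current total.
Stack A: need g' = 0⊕1 = 1. Options: 25−3→G=3, 25−5→G=2, 25−7→G=2, 25−9→G=1. Hits: 1.
Stack B: need g' = 1⊕1 = 0. Options: 9−1→G=0, 9−3→G=0. Hits: 2.

3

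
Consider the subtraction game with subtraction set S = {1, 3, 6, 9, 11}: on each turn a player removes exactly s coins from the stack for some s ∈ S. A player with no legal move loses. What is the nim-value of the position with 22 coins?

G(0) = 0
G(1) = mex{0} = 1
G(2) = mex{1} = 0
G(3) = mex{0,0} = 1
G(4) = mex{1,1} = 0
G(5) = mex{0,0} = 1
G(6) = mex{1,1,0} = 2
G(7) = mex{2,0,1} = 3
G(8) = mex{3,1,0} = 2
G(9) = mex{2,2,1,0} = 3
G(10) = mex{3,3,0,1} = 2
G(11) = mex{2,2,1,0,0} = 3
G(12) = mex{3,3,2,1,1} = 0
G(13) = mex{0,2,3,0,0} = 1
G(14) = mex{1,3,2,1,1} = 0
G(15) = mex{0,0,3,2,0} = 1
G(16) = mex{1,1,2,3,1} = 0
G(17) = mex{0,0,3,2,2} = 1
G(18) = mex{1,1,0,3,3} = 2
G(19) = mex{2,0,1,2,2} = 3
G(20) = mex{3,1,0,3,3} = 2
G(21) = mex{2,2,1,0,2} = 3
G(22) = mex{3,3,0,1,3} = 2

2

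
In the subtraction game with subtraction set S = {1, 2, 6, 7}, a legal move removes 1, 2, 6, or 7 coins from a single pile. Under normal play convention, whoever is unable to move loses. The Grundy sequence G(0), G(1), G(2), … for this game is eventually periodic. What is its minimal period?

8

n :  0  1  2  3  4  5  6  7  8  9 10 11 12 13 14 15 16 17
G :  0  1  2  0  1  2  3  4  0  1  2  0  1  2  3  4  0  1
G(n+8) = G(n) holds for n = 0,…,6 (a full window of length max(S) = 7), so the sequence is purely periodic with period 8.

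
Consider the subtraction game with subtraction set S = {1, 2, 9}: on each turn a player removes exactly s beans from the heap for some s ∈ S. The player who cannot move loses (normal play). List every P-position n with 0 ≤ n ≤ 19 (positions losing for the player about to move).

G(0) = 0
G(1) = mex{0} = 1
G(2) = mex{1,0} = 2
G(3) = mex{2,1} = 0
G(4) = mex{0,2} = 1
G(5) = mex{1,0} = 2
G(6) = mex{2,1} = 0
G(7) = mex{0,2} = 1
G(8) = mex{1,0} = 2
G(9) = mex{2,1,0} = 3
G(10) = mex{3,2,1} = 0
G(11) = mex{0,3,2} = 1
G(12) = mex{1,0,0} = 2
G(13) = mex{2,1,1} = 0
G(14) = mex{0,2,2} = 1
G(15) = mex{1,0,0} = 2
G(16) = mex{2,1,1} = 0
G(17) = mex{0,2,2} = 1
G(18) = mex{1,0,3} = 2
G(19) = mex{2,1,0} = 3
P-positions are exactly the n with G(n) = 0.

0, 3, 6, 10, 13, 16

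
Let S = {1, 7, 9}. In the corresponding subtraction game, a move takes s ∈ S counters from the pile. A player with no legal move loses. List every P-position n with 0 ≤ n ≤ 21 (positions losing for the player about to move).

0, 2, 4, 6, 8, 10, 12, 14, 16, 18, 20

n :  0  1  2  3  4  5  6  7  8  9 10 11 12 13 14 15 16 17 18 19 20 21
G :  0  1  0  1  0  1  0  1  0  1  0  1  0  1  0  1  0  1  0  1  0  1
P-positions are exactly the n with G(n) = 0.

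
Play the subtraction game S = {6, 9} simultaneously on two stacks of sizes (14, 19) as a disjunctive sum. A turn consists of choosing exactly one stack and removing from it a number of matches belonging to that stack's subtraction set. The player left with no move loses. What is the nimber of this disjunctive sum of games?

2

All stacks use S = {6, 9}:
n :  0  1  2  3  4  5  6  7  8  9 10 11 12 13 14 15 16 17 18 19
G :  0  0  0  0  0  0  1  1  1  1  1  1  2  2  2  0  0  0  0  0
Stack A: G(14) = 2.
Stack B: G(19) = 0.
Combined Grundy value = 2 ⊕ 0 = 2.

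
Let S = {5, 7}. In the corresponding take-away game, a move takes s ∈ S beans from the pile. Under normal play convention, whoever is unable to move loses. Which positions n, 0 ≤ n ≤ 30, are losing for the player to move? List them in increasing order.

0, 1, 2, 3, 4, 12, 13, 14, 15, 16, 24, 25, 26, 27, 28

G(0) = 0
G(1) = mex{} = 0
G(2) = mex{} = 0
G(3) = mex{} = 0
G(4) = mex{} = 0
G(5) = mex{0} = 1
G(6) = mex{0} = 1
G(7) = mex{0,0} = 1
G(8) = mex{0,0} = 1
G(9) = mex{0,0} = 1
G(10) = mex{1,0} = 2
G(11) = mex{1,0} = 2
G(12) = mex{1,1} = 0
G(13) = mex{1,1} = 0
G(14) = mex{1,1} = 0
G(15) = mex{2,1} = 0
G(16) = mex{2,1} = 0
G(17) = mex{0,2} = 1
G(18) = mex{0,2} = 1
G(19) = mex{0,0} = 1
G(20) = mex{0,0} = 1
G(21) = mex{0,0} = 1
G(22) = mex{1,0} = 2
G(23) = mex{1,0} = 2
G(24) = mex{1,1} = 0
G(25) = mex{1,1} = 0
G(26) = mex{1,1} = 0
G(27) = mex{2,1} = 0
G(28) = mex{2,1} = 0
G(29) = mex{0,2} = 1
G(30) = mex{0,2} = 1
P-positions are exactly the n with G(n) = 0.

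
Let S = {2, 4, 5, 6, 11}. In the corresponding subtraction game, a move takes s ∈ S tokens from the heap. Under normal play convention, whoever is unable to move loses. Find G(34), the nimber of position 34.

1

G(0) = 0
G(1) = mex{} = 0
G(2) = mex{0} = 1
G(3) = mex{0} = 1
G(4) = mex{1,0} = 2
G(5) = mex{1,0,0} = 2
G(6) = mex{2,1,0,0} = 3
G(7) = mex{2,1,1,0} = 3
G(8) = mex{3,2,1,1} = 0
G(9) = mex{3,2,2,1} = 0
G(10) = mex{0,3,2,2} = 1
G(11) = mex{0,3,3,2,0} = 1
G(12) = mex{1,0,3,3,0} = 2
G(13) = mex{1,0,0,3,1} = 2
G(14) = mex{2,1,0,0,1} = 3
G(15) = mex{2,1,1,0,2} = 3
G(16) = mex{3,2,1,1,2} = 0
G(17) = mex{3,2,2,1,3} = 0
G(18) = mex{0,3,2,2,3} = 1
G(19) = mex{0,3,3,2,0} = 1
G(20) = mex{1,0,3,3,0} = 2
G(21) = mex{1,0,0,3,1} = 2
G(22) = mex{2,1,0,0,1} = 3
G(23) = mex{2,1,1,0,2} = 3
G(24) = mex{3,2,1,1,2} = 0
G(25) = mex{3,2,2,1,3} = 0
G(26) = mex{0,3,2,2,3} = 1
G(27) = mex{0,3,3,2,0} = 1
G(28) = mex{1,0,3,3,0} = 2
G(29) = mex{1,0,0,3,1} = 2
G(30) = mex{2,1,0,0,1} = 3
G(31) = mex{2,1,1,0,2} = 3
G(32) = mex{3,2,1,1,2} = 0
G(33) = mex{3,2,2,1,3} = 0
G(34) = mex{0,3,2,2,3} = 1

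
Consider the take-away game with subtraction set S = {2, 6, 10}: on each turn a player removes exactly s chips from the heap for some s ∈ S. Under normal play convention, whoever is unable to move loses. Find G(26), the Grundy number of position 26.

1

n :  0  1  2  3  4  5  6  7  8  9 10 11 12 13 14 15 16 17 18 19 20 21 22 23 24 25 26
G :  0  0  1  1  0  0  1  1  0  0  1  1  0  0  1  1  0  0  1  1  0  0  1  1  0  0  1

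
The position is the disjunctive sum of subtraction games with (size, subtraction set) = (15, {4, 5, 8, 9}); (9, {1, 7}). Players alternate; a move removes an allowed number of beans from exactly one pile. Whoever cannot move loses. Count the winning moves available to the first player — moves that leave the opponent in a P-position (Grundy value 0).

4

Pile A, S = {4, 5, 8, 9}:
n :  0  1  2  3  4  5  6  7  8  9 10 11 12 13 14 15
G :  0  0  0  0  1  1  1  1  2  2  2  2  3  0  0  0
G_A(15) = 0.
Pile B, S = {1, 7}:
G(0) = 0
G(1) = mex{0} = 1
G(2) = mex{1} = 0
G(3) = mex{0} = 1
G(4) = mex{1} = 0
G(5) = mex{0} = 1
G(6) = mex{1} = 0
G(7) = mex{0,0} = 1
G(8) = mex{1,1} = 0
G(9) = mex{0,0} = 1
G_B(9) = 1.
Combined Grundy value = 0 ⊕ 1 = 1.
A winning move leaves total XOR = 0, i.e. changes one component's Grundy value g to g ⊕ X where X is the current total.
Pile A: need g' = 0⊕1 = 1. Options: 15−4→G=2, 15−5→G=2, 15−8→G=1, 15−9→G=1. Hits: 2.
Pile B: need g' = 1⊕1 = 0. Options: 9−1→G=0, 9−7→G=0. Hits: 2.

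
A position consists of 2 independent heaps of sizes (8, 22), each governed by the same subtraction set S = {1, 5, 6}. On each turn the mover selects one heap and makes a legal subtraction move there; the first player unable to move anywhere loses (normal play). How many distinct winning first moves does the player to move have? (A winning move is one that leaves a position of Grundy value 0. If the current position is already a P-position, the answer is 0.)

All heaps use S = {1, 5, 6}:
n :  0  1  2  3  4  5  6  7  8  9 10 11 12 13 14 15 16 17 18 19 20 21 22
G :  0  1  0  1  0  1  2  3  2  3  2  0  1  0  1  0  1  2  3  2  3  2  0
Heap A: G(8) = 2.
Heap B: G(22) = 0.
Combined Grundy value = 2 ⊕ 0 = 2.
A winning move leaves total XOR = 0, i.e. changes one component's Grundy value g to g ⊕ X where X is the current total.
Heap A: need g' = 2⊕2 = 0. Options: 8−1→G=3, 8−5→G=1, 8−6→G=0. Hits: 1.
Heap B: need g' = 0⊕2 = 2. Options: 22−1→G=2, 22−5→G=2, 22−6→G=1. Hits: 2.

3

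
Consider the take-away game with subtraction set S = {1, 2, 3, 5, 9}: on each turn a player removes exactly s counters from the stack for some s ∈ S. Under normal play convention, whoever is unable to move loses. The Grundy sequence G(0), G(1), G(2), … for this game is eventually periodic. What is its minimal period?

4

G(0) = 0
G(1) = mex{0} = 1
G(2) = mex{1,0} = 2
G(3) = mex{2,1,0} = 3
G(4) = mex{3,2,1} = 0
G(5) = mex{0,3,2,0} = 1
G(6) = mex{1,0,3,1} = 2
G(7) = mex{2,1,0,2} = 3
G(8) = mex{3,2,1,3} = 0
G(9) = mex{0,3,2,0,0} = 1
G(10) = mex{1,0,3,1,1} = 2
G(11) = mex{2,1,0,2,2} = 3
G(12) = mex{3,2,1,3,3} = 0
G(13) = mex{0,3,2,0,0} = 1
G(14) = mex{1,0,3,1,1} = 2
G(n+4) = G(n) holds for n = 0,…,8 (a full window of length max(S) = 9), so the sequence is purely periodic with period 4.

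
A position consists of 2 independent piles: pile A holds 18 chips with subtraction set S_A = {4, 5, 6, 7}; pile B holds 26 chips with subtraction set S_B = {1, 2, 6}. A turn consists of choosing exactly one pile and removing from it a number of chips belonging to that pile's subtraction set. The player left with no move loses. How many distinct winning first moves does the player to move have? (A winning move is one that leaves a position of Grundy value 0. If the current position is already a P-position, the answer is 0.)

Pile A, S = {4, 5, 6, 7}:
G(0) = 0
G(1) = mex{} = 0
G(2) = mex{} = 0
G(3) = mex{} = 0
G(4) = mex{0} = 1
G(5) = mex{0,0} = 1
G(6) = mex{0,0,0} = 1
G(7) = mex{0,0,0,0} = 1
G(8) = mex{1,0,0,0} = 2
G(9) = mex{1,1,0,0} = 2
G(10) = mex{1,1,1,0} = 2
G(11) = mex{1,1,1,1} = 0
G(12) = mex{2,1,1,1} = 0
G(13) = mex{2,2,1,1} = 0
G(14) = mex{2,2,2,1} = 0
G(15) = mex{0,2,2,2} = 1
G(16) = mex{0,0,2,2} = 1
G(17) = mex{0,0,0,2} = 1
G(18) = mex{0,0,0,0} = 1
G_A(18) = 1.
Pile B, S = {1, 2, 6}:
G(0) = 0
G(1) = mex{0} = 1
G(2) = mex{1,0} = 2
G(3) = mex{2,1} = 0
G(4) = mex{0,2} = 1
G(5) = mex{1,0} = 2
G(6) = mex{2,1,0} = 3
G(7) = mex{3,2,1} = 0
G(8) = mex{0,3,2} = 1
G(9) = mex{1,0,0} = 2
G(10) = mex{2,1,1} = 0
G(11) = mex{0,2,2} = 1
G(12) = mex{1,0,3} = 2
G(13) = mex{2,1,0} = 3
G(14) = mex{3,2,1} = 0
G(15) = mex{0,3,2} = 1
G(16) = mex{1,0,0} = 2
G(17) = mex{2,1,1} = 0
G(18) = mex{0,2,2} = 1
G(19) = mex{1,0,3} = 2
G(20) = mex{2,1,0} = 3
G(21) = mex{3,2,1} = 0
G(22) = mex{0,3,2} = 1
G(23) = mex{1,0,0} = 2
G(24) = mex{2,1,1} = 0
G(25) = mex{0,2,2} = 1
G(26) = mex{1,0,3} = 2
G_B(26) = 2.
Combined Grundy value = 1 ⊕ 2 = 3.
A winning move leaves total XOR = 0, i.e. changes one component's Grundy value g to g ⊕ X where X is the current total.
Pile A: need g' = 1⊕3 = 2. Options: 18−4→G=0, 18−5→G=0, 18−6→G=0, 18−7→G=0. Hits: 0.
Pile B: need g' = 2⊕3 = 1. Options: 26−1→G=1, 26−2→G=0, 26−6→G=3. Hits: 1.

1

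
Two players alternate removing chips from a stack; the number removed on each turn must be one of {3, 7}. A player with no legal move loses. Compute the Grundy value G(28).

2

n :  0  1  2  3  4  5  6  7  8  9 10 11 12 13 14 15 16 17 18 19 20 21 22 23 24 25 26 27 28
G :  0  0  0  1  1  1  0  2  2  1  0  0  0  1  1  1  0  2  2  1  0  0  0  1  1  1  0  2  2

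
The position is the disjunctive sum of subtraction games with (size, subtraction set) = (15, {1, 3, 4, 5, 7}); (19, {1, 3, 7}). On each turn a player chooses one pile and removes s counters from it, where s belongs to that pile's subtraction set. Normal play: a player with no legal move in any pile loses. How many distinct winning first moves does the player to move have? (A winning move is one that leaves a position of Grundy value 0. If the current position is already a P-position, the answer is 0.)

1

Pile A, S = {1, 3, 4, 5, 7}:
n :  0  1  2  3  4  5  6  7  8  9 10 11 12 13 14 15
G :  0  1  0  1  2  3  2  3  0  1  0  1  2  3  2  3
G_A(15) = 3.
Pile B, S = {1, 3, 7}:
n :  0  1  2  3  4  5  6  7  8  9 10 11 12 13 14 15 16 17 18 19
G :  0  1  0  1  0  1  0  1  0  1  0  1  0  1  0  1  0  1  0  1
G_B(19) = 1.
Combined Grundy value = 3 ⊕ 1 = 2.
A winning move leaves total XOR = 0, i.e. changes one component's Grundy value g to g ⊕ X where X is the current total.
Pile A: need g' = 3⊕2 = 1. Options: 15−1→G=2, 15−3→G=2, 15−4→G=1, 15−5→G=0, 15−7→G=0. Hits: 1.
Pile B: need g' = 1⊕2 = 3. Options: 19−1→G=0, 19−3→G=0, 19−7→G=0. Hits: 0.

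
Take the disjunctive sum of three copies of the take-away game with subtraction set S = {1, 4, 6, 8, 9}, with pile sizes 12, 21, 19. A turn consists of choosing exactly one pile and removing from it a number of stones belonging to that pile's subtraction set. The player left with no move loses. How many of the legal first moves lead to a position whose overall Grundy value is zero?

All piles use S = {1, 4, 6, 8, 9}:
n :  0  1  2  3  4  5  6  7  8  9 10 11 12 13 14 15 16 17 18 19 20 21
G :  0  1  0  1  2  0  1  0  1  2  3  2  0  1  2  3  2  0  1  0  1  2
Pile A: G(12) = 0.
Pile B: G(21) = 2.
Pile C: G(19) = 0.
Combined Grundy value = 0 ⊕ 2 ⊕ 0 = 2.
A winning move leaves total XOR = 0, i.e. changes one component's Grundy value g to g ⊕ X where X is the current total.
Pile A: need g' = 0⊕2 = 2. Options: 12−1→G=2, 12−4→G=1, 12−6→G=1, 12−8→G=2, 12−9→G=1. Hits: 2.
Pile B: need g' = 2⊕2 = 0. Options: 21−1→G=1, 21−4→G=0, 21−6→G=3, 21−8→G=1, 21−9→G=0. Hits: 2.
Pile C: need g' = 0⊕2 = 2. Options: 19−1→G=1, 19−4→G=3, 19−6→G=1, 19−8→G=2, 19−9→G=3. Hits: 1.

5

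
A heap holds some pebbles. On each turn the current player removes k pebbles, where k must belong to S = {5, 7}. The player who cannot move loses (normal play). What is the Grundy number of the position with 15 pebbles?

0

n :  0  1  2  3  4  5  6  7  8  9 10 11 12 13 14 15
G :  0  0  0  0  0  1  1  1  1  1  2  2  0  0  0  0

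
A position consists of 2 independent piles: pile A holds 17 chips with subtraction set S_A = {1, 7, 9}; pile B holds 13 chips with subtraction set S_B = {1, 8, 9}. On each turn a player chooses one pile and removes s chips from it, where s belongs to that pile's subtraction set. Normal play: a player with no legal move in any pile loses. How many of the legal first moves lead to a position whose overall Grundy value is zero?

1

Pile A, S = {1, 7, 9}:
n :  0  1  2  3  4  5  6  7  8  9 10 11 12 13 14 15 16 17
G :  0  1  0  1  0  1  0  1  0  1  0  1  0  1  0  1  0  1
G_A(17) = 1.
Pile B, S = {1, 8, 9}:
n :  0  1  2  3  4  5  6  7  8  9 10 11 12 13
G :  0  1  0  1  0  1  0  1  2  3  2  3  2  3
G_B(13) = 3.
Combined Grundy value = 1 ⊕ 3 = 2.
A winning move leaves total XOR = 0, i.e. changes one component's Grundy value g to g ⊕ X where X is the current total.
Pile A: need g' = 1⊕2 = 3. Options: 17−1→G=0, 17−7→G=0, 17−9→G=0. Hits: 0.
Pile B: need g' = 3⊕2 = 1. Options: 13−1→G=2, 13−8→G=1, 13−9→G=0. Hits: 1.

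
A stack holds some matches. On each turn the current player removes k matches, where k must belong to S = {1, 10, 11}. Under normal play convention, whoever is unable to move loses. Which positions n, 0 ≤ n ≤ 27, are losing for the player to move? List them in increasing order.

n :  0  1  2  3  4  5  6  7  8  9 10 11 12 13 14 15 16 17 18 19 20 21 22 23 24 25 26 27
G :  0  1  0  1  0  1  0  1  0  1  2  3  2  3  2  3  2  3  2  3  0  1  0  1  0  1  0  1
P-positions are exactly the n with G(n) = 0.

0, 2, 4, 6, 8, 20, 22, 24, 26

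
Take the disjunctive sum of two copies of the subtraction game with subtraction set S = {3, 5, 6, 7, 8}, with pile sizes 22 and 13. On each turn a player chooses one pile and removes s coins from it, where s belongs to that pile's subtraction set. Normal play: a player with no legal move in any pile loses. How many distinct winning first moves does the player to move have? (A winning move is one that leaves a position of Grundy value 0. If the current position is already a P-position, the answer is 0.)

All piles use S = {3, 5, 6, 7, 8}:
G(0) = 0
G(1) = mex{} = 0
G(2) = mex{} = 0
G(3) = mex{0} = 1
G(4) = mex{0} = 1
G(5) = mex{0,0} = 1
G(6) = mex{1,0,0} = 2
G(7) = mex{1,0,0,0} = 2
G(8) = mex{1,1,0,0,0} = 2
G(9) = mex{2,1,1,0,0} = 3
G(10) = mex{2,1,1,1,0} = 3
G(11) = mex{2,2,1,1,1} = 0
G(12) = mex{3,2,2,1,1} = 0
G(13) = mex{3,2,2,2,1} = 0
G(14) = mex{0,3,2,2,2} = 1
G(15) = mex{0,3,3,2,2} = 1
G(16) = mex{0,0,3,3,2} = 1
G(17) = mex{1,0,0,3,3} = 2
G(18) = mex{1,0,0,0,3} = 2
G(19) = mex{1,1,0,0,0} = 2
G(20) = mex{2,1,1,0,0} = 3
G(21) = mex{2,1,1,1,0} = 3
G(22) = mex{2,2,1,1,1} = 0
Pile A: G(22) = 0.
Pile B: G(13) = 0.
Combined Grundy value = 0 ⊕ 0 = 0.
A winning move leaves total XOR = 0, i.e. changes one component's Grundy value g to g ⊕ X where X is the current total.
Pile A: target g' = 0⊕0 = 0, but every legal move changes the Grundy value (mex property), so 0 moves.
Pile B: target g' = 0⊕0 = 0, but every legal move changes the Grundy value (mex property), so 0 moves.

0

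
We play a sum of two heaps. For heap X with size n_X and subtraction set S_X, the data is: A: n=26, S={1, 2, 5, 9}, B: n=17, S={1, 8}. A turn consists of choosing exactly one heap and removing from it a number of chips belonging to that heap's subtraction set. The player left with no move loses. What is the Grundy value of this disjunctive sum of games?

Heap A, S = {1, 2, 5, 9}:
n :  0  1  2  3  4  5  6  7  8  9 10 11 12 13 14 15 16 17 18 19 20 21 22 23 24 25 26
G :  0  1  2  0  1  2  0  1  2  3  0  1  2  0  1  2  0  1  2  3  0  1  2  0  1  2  0
G_A(26) = 0.
Heap B, S = {1, 8}:
n :  0  1  2  3  4  5  6  7  8  9 10 11 12 13 14 15 16 17
G :  0  1  0  1  0  1  0  1  2  0  1  0  1  0  1  0  1  2
G_B(17) = 2.
Combined Grundy value = 0 ⊕ 2 = 2.

2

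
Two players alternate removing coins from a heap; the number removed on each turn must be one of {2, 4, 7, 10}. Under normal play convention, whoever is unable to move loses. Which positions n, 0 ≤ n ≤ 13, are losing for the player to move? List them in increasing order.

0, 1, 6, 9, 12

G(0) = 0
G(1) = mex{} = 0
G(2) = mex{0} = 1
G(3) = mex{0} = 1
G(4) = mex{1,0} = 2
G(5) = mex{1,0} = 2
G(6) = mex{2,1} = 0
G(7) = mex{2,1,0} = 3
G(8) = mex{0,2,0} = 1
G(9) = mex{3,2,1} = 0
G(10) = mex{1,0,1,0} = 2
G(11) = mex{0,3,2,0} = 1
G(12) = mex{2,1,2,1} = 0
G(13) = mex{1,0,0,1} = 2
P-positions are exactly the n with G(n) = 0.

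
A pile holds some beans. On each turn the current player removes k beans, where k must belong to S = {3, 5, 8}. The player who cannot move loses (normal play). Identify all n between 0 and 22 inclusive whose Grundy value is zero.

G(0) = 0
G(1) = mex{} = 0
G(2) = mex{} = 0
G(3) = mex{0} = 1
G(4) = mex{0} = 1
G(5) = mex{0,0} = 1
G(6) = mex{1,0} = 2
G(7) = mex{1,0} = 2
G(8) = mex{1,1,0} = 2
G(9) = mex{2,1,0} = 3
G(10) = mex{2,1,0} = 3
G(11) = mex{2,2,1} = 0
G(12) = mex{3,2,1} = 0
G(13) = mex{3,2,1} = 0
G(14) = mex{0,3,2} = 1
G(15) = mex{0,3,2} = 1
G(16) = mex{0,0,2} = 1
G(17) = mex{1,0,3} = 2
G(18) = mex{1,0,3} = 2
G(19) = mex{1,1,0} = 2
G(20) = mex{2,1,0} = 3
G(21) = mex{2,1,0} = 3
G(22) = mex{2,2,1} = 0
P-positions are exactly the n with G(n) = 0.

0, 1, 2, 11, 12, 13, 22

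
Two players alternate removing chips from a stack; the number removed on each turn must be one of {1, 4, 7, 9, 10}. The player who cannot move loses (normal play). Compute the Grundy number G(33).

G(0) = 0
G(1) = mex{0} = 1
G(2) = mex{1} = 0
G(3) = mex{0} = 1
G(4) = mex{1,0} = 2
G(5) = mex{2,1} = 0
G(6) = mex{0,0} = 1
G(7) = mex{1,1,0} = 2
G(8) = mex{2,2,1} = 0
G(9) = mex{0,0,0,0} = 1
G(10) = mex{1,1,1,1,0} = 2
G(11) = mex{2,2,2,0,1} = 3
G(12) = mex{3,0,0,1,0} = 2
G(13) = mex{2,1,1,2,1} = 0
G(14) = mex{0,2,2,0,2} = 1
G(15) = mex{1,3,0,1,0} = 2
G(16) = mex{2,2,1,2,1} = 0
G(17) = mex{0,0,2,0,2} = 1
G(18) = mex{1,1,3,1,0} = 2
G(19) = mex{2,2,2,2,1} = 0
G(20) = mex{0,0,0,3,2} = 1
G(21) = mex{1,1,1,2,3} = 0
G(22) = mex{0,2,2,0,2} = 1
G(23) = mex{1,0,0,1,0} = 2
G(24) = mex{2,1,1,2,1} = 0
G(25) = mex{0,0,2,0,2} = 1
G(26) = mex{1,1,0,1,0} = 2
G(27) = mex{2,2,1,2,1} = 0
G(28) = mex{0,0,0,0,2} = 1
G(29) = mex{1,1,1,1,0} = 2
G(30) = mex{2,2,2,0,1} = 3
G(31) = mex{3,0,0,1,0} = 2
G(32) = mex{2,1,1,2,1} = 0
G(33) = mex{0,2,2,0,2} = 1

1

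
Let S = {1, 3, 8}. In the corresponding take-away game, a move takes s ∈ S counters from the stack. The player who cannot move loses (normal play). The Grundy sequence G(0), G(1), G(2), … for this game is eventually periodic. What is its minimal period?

n :  0  1  2  3  4  5  6  7  8  9 10 11 12 13 14 15 16 17 18 19 20 21 22 23
G :  0  1  0  1  0  1  0  1  2  3  2  0  1  0  1  0  1  0  1  2  3  2  0  1
G(n+11) = G(n) holds for n = 0,…,7 (a full window of length max(S) = 8), so the sequence is purely periodic with period 11.

11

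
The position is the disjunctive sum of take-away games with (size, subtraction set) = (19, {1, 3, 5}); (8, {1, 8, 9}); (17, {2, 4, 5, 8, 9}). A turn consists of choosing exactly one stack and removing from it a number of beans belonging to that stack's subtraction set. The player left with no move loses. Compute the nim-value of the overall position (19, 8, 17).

Stack A, S = {1, 3, 5}:
G(0) = 0
G(1) = mex{0} = 1
G(2) = mex{1} = 0
G(3) = mex{0,0} = 1
G(4) = mex{1,1} = 0
G(5) = mex{0,0,0} = 1
G(6) = mex{1,1,1} = 0
G(7) = mex{0,0,0} = 1
G(8) = mex{1,1,1} = 0
G(9) = mex{0,0,0} = 1
G(10) = mex{1,1,1} = 0
G(11) = mex{0,0,0} = 1
G(12) = mex{1,1,1} = 0
G(13) = mex{0,0,0} = 1
G(14) = mex{1,1,1} = 0
G(15) = mex{0,0,0} = 1
G(16) = mex{1,1,1} = 0
G(17) = mex{0,0,0} = 1
G(18) = mex{1,1,1} = 0
G(19) = mex{0,0,0} = 1
G_A(19) = 1.
Stack B, S = {1, 8, 9}:
n : 0 1 2 3 4 5 6 7 8
G : 0 1 0 1 0 1 0 1 2
G_B(8) = 2.
Stack C, S = {2, 4, 5, 8, 9}:
G(0) = 0
G(1) = mex{} = 0
G(2) = mex{0} = 1
G(3) = mex{0} = 1
G(4) = mex{1,0} = 2
G(5) = mex{1,0,0} = 2
G(6) = mex{2,1,0} = 3
G(7) = mex{2,1,1} = 0
G(8) = mex{3,2,1,0} = 4
G(9) = mex{0,2,2,0,0} = 1
G(10) = mex{4,3,2,1,0} = 5
G(11) = mex{1,0,3,1,1} = 2
G(12) = mex{5,4,0,2,1} = 3
G(13) = mex{2,1,4,2,2} = 0
G(14) = mex{3,5,1,3,2} = 0
G(15) = mex{0,2,5,0,3} = 1
G(16) = mex{0,3,2,4,0} = 1
G(17) = mex{1,0,3,1,4} = 2
G_C(17) = 2.
Combined Grundy value = 1 ⊕ 2 ⊕ 2 = 1.

1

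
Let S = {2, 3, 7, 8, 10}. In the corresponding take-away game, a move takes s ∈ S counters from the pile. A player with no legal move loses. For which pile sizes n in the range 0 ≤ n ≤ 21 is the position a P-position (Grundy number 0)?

G(0) = 0
G(1) = mex{} = 0
G(2) = mex{0} = 1
G(3) = mex{0,0} = 1
G(4) = mex{1,0} = 2
G(5) = mex{1,1} = 0
G(6) = mex{2,1} = 0
G(7) = mex{0,2,0} = 1
G(8) = mex{0,0,0,0} = 1
G(9) = mex{1,0,1,0} = 2
G(10) = mex{1,1,1,1,0} = 2
G(11) = mex{2,1,2,1,0} = 3
G(12) = mex{2,2,0,2,1} = 3
G(13) = mex{3,2,0,0,1} = 4
G(14) = mex{3,3,1,0,2} = 4
G(15) = mex{4,3,1,1,0} = 2
G(16) = mex{4,4,2,1,0} = 3
G(17) = mex{2,4,2,2,1} = 0
G(18) = mex{3,2,3,2,1} = 0
G(19) = mex{0,3,3,3,2} = 1
G(20) = mex{0,0,4,3,2} = 1
G(21) = mex{1,0,4,4,3} = 2
P-positions are exactly the n with G(n) = 0.

0, 1, 5, 6, 17, 18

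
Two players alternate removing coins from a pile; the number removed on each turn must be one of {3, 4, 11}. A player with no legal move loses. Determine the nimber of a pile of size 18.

n :  0  1  2  3  4  5  6  7  8  9 10 11 12 13 14 15 16 17 18
G :  0  0  0  1  1  1  2  0  0  0  1  1  1  2  0  0  0  1  1

1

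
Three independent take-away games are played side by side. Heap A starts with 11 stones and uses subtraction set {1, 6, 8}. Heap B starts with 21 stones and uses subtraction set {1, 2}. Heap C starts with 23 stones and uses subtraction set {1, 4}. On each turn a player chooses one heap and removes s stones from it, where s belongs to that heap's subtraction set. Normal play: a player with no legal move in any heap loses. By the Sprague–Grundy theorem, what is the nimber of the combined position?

Heap A, S = {1, 6, 8}:
G(0) = 0
G(1) = mex{0} = 1
G(2) = mex{1} = 0
G(3) = mex{0} = 1
G(4) = mex{1} = 0
G(5) = mex{0} = 1
G(6) = mex{1,0} = 2
G(7) = mex{2,1} = 0
G(8) = mex{0,0,0} = 1
G(9) = mex{1,1,1} = 0
G(10) = mex{0,0,0} = 1
G(11) = mex{1,1,1} = 0
G_A(11) = 0.
Heap B, S = {1, 2}:
n :  0  1  2  3  4  5  6  7  8  9 10 11 12 13 14 15 16 17 18 19 20 21
G :  0  1  2  0  1  2  0  1  2  0  1  2  0  1  2  0  1  2  0  1  2  0
G_B(21) = 0.
Heap C, S = {1, 4}:
G(0) = 0
G(1) = mex{0} = 1
G(2) = mex{1} = 0
G(3) = mex{0} = 1
G(4) = mex{1,0} = 2
G(5) = mex{2,1} = 0
G(6) = mex{0,0} = 1
G(7) = mex{1,1} = 0
G(8) = mex{0,2} = 1
G(9) = mex{1,0} = 2
G(10) = mex{2,1} = 0
G(11) = mex{0,0} = 1
G(12) = mex{1,1} = 0
G(13) = mex{0,2} = 1
G(14) = mex{1,0} = 2
G(15) = mex{2,1} = 0
G(16) = mex{0,0} = 1
G(17) = mex{1,1} = 0
G(18) = mex{0,2} = 1
G(19) = mex{1,0} = 2
G(20) = mex{2,1} = 0
G(21) = mex{0,0} = 1
G(22) = mex{1,1} = 0
G(23) = mex{0,2} = 1
G_C(23) = 1.
Combined Grundy value = 0 ⊕ 0 ⊕ 1 = 1.

1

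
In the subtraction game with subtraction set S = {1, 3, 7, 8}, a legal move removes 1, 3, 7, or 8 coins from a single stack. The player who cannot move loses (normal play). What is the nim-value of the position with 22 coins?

n :  0  1  2  3  4  5  6  7  8  9 10 11 12 13 14 15 16 17 18 19 20 21 22
G :  0  1  0  1  0  1  0  1  2  3  2  3  2  3  2  0  1  0  1  0  1  0  1

1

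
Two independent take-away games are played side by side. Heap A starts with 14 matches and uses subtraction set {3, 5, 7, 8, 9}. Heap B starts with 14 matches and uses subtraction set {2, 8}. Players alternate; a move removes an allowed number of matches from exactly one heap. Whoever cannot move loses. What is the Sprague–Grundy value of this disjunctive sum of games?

Heap A, S = {3, 5, 7, 8, 9}:
G(0) = 0
G(1) = mex{} = 0
G(2) = mex{} = 0
G(3) = mex{0} = 1
G(4) = mex{0} = 1
G(5) = mex{0,0} = 1
G(6) = mex{1,0} = 2
G(7) = mex{1,0,0} = 2
G(8) = mex{1,1,0,0} = 2
G(9) = mex{2,1,0,0,0} = 3
G(10) = mex{2,1,1,0,0} = 3
G(11) = mex{2,2,1,1,0} = 3
G(12) = mex{3,2,1,1,1} = 0
G(13) = mex{3,2,2,1,1} = 0
G(14) = mex{3,3,2,2,1} = 0
G_A(14) = 0.
Heap B, S = {2, 8}:
n :  0  1  2  3  4  5  6  7  8  9 10 11 12 13 14
G :  0  0  1  1  0  0  1  1  2  2  0  0  1  1  0
G_B(14) = 0.
Combined Grundy value = 0 ⊕ 0 = 0.

0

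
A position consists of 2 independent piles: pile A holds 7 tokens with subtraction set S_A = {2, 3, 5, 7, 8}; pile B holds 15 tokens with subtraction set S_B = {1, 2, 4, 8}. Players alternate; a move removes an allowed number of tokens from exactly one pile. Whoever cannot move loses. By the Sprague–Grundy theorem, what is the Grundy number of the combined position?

3

Pile A, S = {2, 3, 5, 7, 8}:
G(0) = 0
G(1) = mex{} = 0
G(2) = mex{0} = 1
G(3) = mex{0,0} = 1
G(4) = mex{1,0} = 2
G(5) = mex{1,1,0} = 2
G(6) = mex{2,1,0} = 3
G(7) = mex{2,2,1,0} = 3
G_A(7) = 3.
Pile B, S = {1, 2, 4, 8}:
n :  0  1  2  3  4  5  6  7  8  9 10 11 12 13 14 15
G :  0  1  2  0  1  2  0  1  2  0  1  2  0  1  2  0
G_B(15) = 0.
Combined Grundy value = 3 ⊕ 0 = 3.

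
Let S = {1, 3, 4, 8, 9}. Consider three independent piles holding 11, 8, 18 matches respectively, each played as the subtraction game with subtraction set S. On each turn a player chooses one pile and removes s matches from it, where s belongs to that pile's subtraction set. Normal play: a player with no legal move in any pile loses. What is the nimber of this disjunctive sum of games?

1

All piles use S = {1, 3, 4, 8, 9}:
G(0) = 0
G(1) = mex{0} = 1
G(2) = mex{1} = 0
G(3) = mex{0,0} = 1
G(4) = mex{1,1,0} = 2
G(5) = mex{2,0,1} = 3
G(6) = mex{3,1,0} = 2
G(7) = mex{2,2,1} = 0
G(8) = mex{0,3,2,0} = 1
G(9) = mex{1,2,3,1,0} = 4
G(10) = mex{4,0,2,0,1} = 3
G(11) = mex{3,1,0,1,0} = 2
G(12) = mex{2,4,1,2,1} = 0
G(13) = mex{0,3,4,3,2} = 1
G(14) = mex{1,2,3,2,3} = 0
G(15) = mex{0,0,2,0,2} = 1
G(16) = mex{1,1,0,1,0} = 2
G(17) = mex{2,0,1,4,1} = 3
G(18) = mex{3,1,0,3,4} = 2
Pile A: G(11) = 2.
Pile B: G(8) = 1.
Pile C: G(18) = 2.
Combined Grundy value = 2 ⊕ 1 ⊕ 2 = 1.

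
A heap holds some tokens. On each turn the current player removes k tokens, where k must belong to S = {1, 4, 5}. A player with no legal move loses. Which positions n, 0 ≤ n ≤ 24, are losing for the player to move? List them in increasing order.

0, 2, 8, 10, 16, 18, 24

n :  0  1  2  3  4  5  6  7  8  9 10 11 12 13 14 15 16 17 18 19 20 21 22 23 24
G :  0  1  0  1  2  3  2  3  0  1  0  1  2  3  2  3  0  1  0  1  2  3  2  3  0
P-positions are exactly the n with G(n) = 0.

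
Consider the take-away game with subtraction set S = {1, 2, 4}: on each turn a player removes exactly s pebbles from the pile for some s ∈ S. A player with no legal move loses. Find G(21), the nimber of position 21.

0

G(0) = 0
G(1) = mex{0} = 1
G(2) = mex{1,0} = 2
G(3) = mex{2,1} = 0
G(4) = mex{0,2,0} = 1
G(5) = mex{1,0,1} = 2
G(6) = mex{2,1,2} = 0
G(7) = mex{0,2,0} = 1
G(8) = mex{1,0,1} = 2
G(9) = mex{2,1,2} = 0
G(10) = mex{0,2,0} = 1
G(11) = mex{1,0,1} = 2
G(12) = mex{2,1,2} = 0
G(13) = mex{0,2,0} = 1
G(14) = mex{1,0,1} = 2
G(15) = mex{2,1,2} = 0
G(16) = mex{0,2,0} = 1
G(17) = mex{1,0,1} = 2
G(18) = mex{2,1,2} = 0
G(19) = mex{0,2,0} = 1
G(20) = mex{1,0,1} = 2
G(21) = mex{2,1,2} = 0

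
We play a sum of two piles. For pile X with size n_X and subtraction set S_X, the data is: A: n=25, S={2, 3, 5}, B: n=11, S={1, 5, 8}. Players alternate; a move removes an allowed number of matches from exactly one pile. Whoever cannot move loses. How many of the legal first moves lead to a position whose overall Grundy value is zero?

Pile A, S = {2, 3, 5}:
n :  0  1  2  3  4  5  6  7  8  9 10 11 12 13 14 15 16 17 18 19 20 21 22 23 24 25
G :  0  0  1  1  2  2  3  0  0  1  1  2  2  3  0  0  1  1  2  2  3  0  0  1  1  2
G_A(25) = 2.
Pile B, S = {1, 5, 8}:
G(0) = 0
G(1) = mex{0} = 1
G(2) = mex{1} = 0
G(3) = mex{0} = 1
G(4) = mex{1} = 0
G(5) = mex{0,0} = 1
G(6) = mex{1,1} = 0
G(7) = mex{0,0} = 1
G(8) = mex{1,1,0} = 2
G(9) = mex{2,0,1} = 3
G(10) = mex{3,1,0} = 2
G(11) = mex{2,0,1} = 3
G_B(11) = 3.
Combined Grundy value = 2 ⊕ 3 = 1.
A winning move leaves total XOR = 0, i.e. changes one component's Grundy value g to g ⊕ X where X is the current total.
Pile A: need g' = 2⊕1 = 3. Options: 25−2→G=1, 25−3→G=0, 25−5→G=3. Hits: 1.
Pile B: need g' = 3⊕1 = 2. Options: 11−1→G=2, 11−5→G=0, 11−8→G=1. Hits: 1.

2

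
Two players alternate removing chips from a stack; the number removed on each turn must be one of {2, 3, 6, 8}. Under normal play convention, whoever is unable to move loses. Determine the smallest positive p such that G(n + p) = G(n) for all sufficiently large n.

14

G(0) = 0
G(1) = mex{} = 0
G(2) = mex{0} = 1
G(3) = mex{0,0} = 1
G(4) = mex{1,0} = 2
G(5) = mex{1,1} = 0
G(6) = mex{2,1,0} = 3
G(7) = mex{0,2,0} = 1
G(8) = mex{3,0,1,0} = 2
G(9) = mex{1,3,1,0} = 2
G(10) = mex{2,1,2,1} = 0
G(11) = mex{2,2,0,1} = 3
G(12) = mex{0,2,3,2} = 1
G(13) = mex{3,0,1,0} = 2
G(14) = mex{1,3,2,3} = 0
G(15) = mex{2,1,2,1} = 0
G(16) = mex{0,2,0,2} = 1
G(17) = mex{0,0,3,2} = 1
G(18) = mex{1,0,1,0} = 2
G(19) = mex{1,1,2,3} = 0
G(20) = mex{2,1,0,1} = 3
G(21) = mex{0,2,0,2} = 1
G(22) = mex{3,0,1,0} = 2
G(23) = mex{1,3,1,0} = 2
G(24) = mex{2,1,2,1} = 0
G(25) = mex{2,2,0,1} = 3
G(26) = mex{0,2,3,2} = 1
G(27) = mex{3,0,1,0} = 2
G(28) = mex{1,3,2,3} = 0
G(29) = mex{2,1,2,1} = 0
G(n+14) = G(n) holds for n = 0,…,7 (a full window of length max(S) = 8), so the sequence is purely periodic with period 14.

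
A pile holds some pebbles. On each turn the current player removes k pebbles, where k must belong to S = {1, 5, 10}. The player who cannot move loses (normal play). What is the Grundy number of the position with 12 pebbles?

2

G(0) = 0
G(1) = mex{0} = 1
G(2) = mex{1} = 0
G(3) = mex{0} = 1
G(4) = mex{1} = 0
G(5) = mex{0,0} = 1
G(6) = mex{1,1} = 0
G(7) = mex{0,0} = 1
G(8) = mex{1,1} = 0
G(9) = mex{0,0} = 1
G(10) = mex{1,1,0} = 2
G(11) = mex{2,0,1} = 3
G(12) = mex{3,1,0} = 2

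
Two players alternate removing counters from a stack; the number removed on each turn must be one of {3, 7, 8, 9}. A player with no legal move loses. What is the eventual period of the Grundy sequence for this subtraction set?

16

n :  0  1  2  3  4  5  6  7  8  9 10 11 12 13 14 15 16 17 18 19 20 21 22 23 24 25 26 27 28 29 30 31 32 33
G :  0  0  0  1  1  1  0  2  2  1  3  3  0  2  4  1  0  0  0  1  1  1  0  2  2  1  3  3  0  2  4  1  0  0
G(n+16) = G(n) holds for n = 0,…,8 (a full window of length max(S) = 9), so the sequence is purely periodic with period 16.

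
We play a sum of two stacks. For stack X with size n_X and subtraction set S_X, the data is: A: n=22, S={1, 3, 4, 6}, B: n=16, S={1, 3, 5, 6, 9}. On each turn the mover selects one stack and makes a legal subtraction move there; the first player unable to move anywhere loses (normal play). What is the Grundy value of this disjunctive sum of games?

Stack A, S = {1, 3, 4, 6}:
n :  0  1  2  3  4  5  6  7  8  9 10 11 12 13 14 15 16 17 18 19 20 21 22
G :  0  1  0  1  2  3  2  0  1  0  1  2  3  2  0  1  0  1  2  3  2  0  1
G_A(22) = 1.
Stack B, S = {1, 3, 5, 6, 9}:
G(0) = 0
G(1) = mex{0} = 1
G(2) = mex{1} = 0
G(3) = mex{0,0} = 1
G(4) = mex{1,1} = 0
G(5) = mex{0,0,0} = 1
G(6) = mex{1,1,1,0} = 2
G(7) = mex{2,0,0,1} = 3
G(8) = mex{3,1,1,0} = 2
G(9) = mex{2,2,0,1,0} = 3
G(10) = mex{3,3,1,0,1} = 2
G(11) = mex{2,2,2,1,0} = 3
G(12) = mex{3,3,3,2,1} = 0
G(13) = mex{0,2,2,3,0} = 1
G(14) = mex{1,3,3,2,1} = 0
G(15) = mex{0,0,2,3,2} = 1
G(16) = mex{1,1,3,2,3} = 0
G_B(16) = 0.
Combined Grundy value = 1 ⊕ 0 = 1.

1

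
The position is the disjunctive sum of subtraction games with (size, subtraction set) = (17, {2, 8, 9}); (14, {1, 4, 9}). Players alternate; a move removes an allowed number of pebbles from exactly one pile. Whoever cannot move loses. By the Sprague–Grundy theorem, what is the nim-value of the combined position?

Pile A, S = {2, 8, 9}:
n :  0  1  2  3  4  5  6  7  8  9 10 11 12 13 14 15 16 17
G :  0  0  1  1  0  0  1  1  2  2  3  0  2  1  3  0  0  1
G_A(17) = 1.
Pile B, S = {1, 4, 9}:
G(0) = 0
G(1) = mex{0} = 1
G(2) = mex{1} = 0
G(3) = mex{0} = 1
G(4) = mex{1,0} = 2
G(5) = mex{2,1} = 0
G(6) = mex{0,0} = 1
G(7) = mex{1,1} = 0
G(8) = mex{0,2} = 1
G(9) = mex{1,0,0} = 2
G(10) = mex{2,1,1} = 0
G(11) = mex{0,0,0} = 1
G(12) = mex{1,1,1} = 0
G(13) = mex{0,2,2} = 1
G(14) = mex{1,0,0} = 2
G_B(14) = 2.
Combined Grundy value = 1 ⊕ 2 = 3.

3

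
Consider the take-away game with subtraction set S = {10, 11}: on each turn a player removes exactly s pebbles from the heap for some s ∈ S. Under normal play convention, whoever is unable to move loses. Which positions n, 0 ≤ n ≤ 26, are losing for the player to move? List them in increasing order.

0, 1, 2, 3, 4, 5, 6, 7, 8, 9, 21, 22, 23, 24, 25, 26

G(0) = 0
G(1) = mex{} = 0
G(2) = mex{} = 0
G(3) = mex{} = 0
G(4) = mex{} = 0
G(5) = mex{} = 0
G(6) = mex{} = 0
G(7) = mex{} = 0
G(8) = mex{} = 0
G(9) = mex{} = 0
G(10) = mex{0} = 1
G(11) = mex{0,0} = 1
G(12) = mex{0,0} = 1
G(13) = mex{0,0} = 1
G(14) = mex{0,0} = 1
G(15) = mex{0,0} = 1
G(16) = mex{0,0} = 1
G(17) = mex{0,0} = 1
G(18) = mex{0,0} = 1
G(19) = mex{0,0} = 1
G(20) = mex{1,0} = 2
G(21) = mex{1,1} = 0
G(22) = mex{1,1} = 0
G(23) = mex{1,1} = 0
G(24) = mex{1,1} = 0
G(25) = mex{1,1} = 0
G(26) = mex{1,1} = 0
P-positions are exactly the n with G(n) = 0.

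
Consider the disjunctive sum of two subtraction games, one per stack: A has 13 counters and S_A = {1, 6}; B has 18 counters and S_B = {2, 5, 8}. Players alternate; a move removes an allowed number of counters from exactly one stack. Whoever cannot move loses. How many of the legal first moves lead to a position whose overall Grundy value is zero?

Stack A, S = {1, 6}:
n :  0  1  2  3  4  5  6  7  8  9 10 11 12 13
G :  0  1  0  1  0  1  2  0  1  0  1  0  1  2
G_A(13) = 2.
Stack B, S = {2, 5, 8}:
n :  0  1  2  3  4  5  6  7  8  9 10 11 12 13 14 15 16 17 18
G :  0  0  1  1  0  2  1  0  2  1  0  0  1  1  0  2  1  0  2
G_B(18) = 2.
Combined Grundy value = 2 ⊕ 2 = 0.
A winning move leaves total XOR = 0, i.e. changes one component's Grundy value g to g ⊕ X where X is the current total.
Stack A: target g' = 2⊕0 = 2, but every legal move changes the Grundy value (mex property), so 0 moves.
Stack B: target g' = 2⊕0 = 2, but every legal move changes the Grundy value (mex property), so 0 moves.

0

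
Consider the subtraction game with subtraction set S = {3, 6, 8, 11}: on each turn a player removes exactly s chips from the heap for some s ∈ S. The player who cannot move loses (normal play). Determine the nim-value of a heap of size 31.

n :  0  1  2  3  4  5  6  7  8  9 10 11 12 13 14 15 16 17 18 19 20 21 22 23 24 25 26 27 28 29 30 31
G :  0  0  0  1  1  1  2  2  2  3  3  3  4  4  0  0  0  1  1  1  2  2  2  3  3  3  4  4  0  0  0  1

1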